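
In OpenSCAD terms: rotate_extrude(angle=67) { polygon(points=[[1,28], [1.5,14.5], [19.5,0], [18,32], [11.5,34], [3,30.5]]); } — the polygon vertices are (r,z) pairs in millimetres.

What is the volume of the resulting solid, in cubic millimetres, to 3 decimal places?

Volume = 5537.433 mm³

Profile (r,z), 6 vertices: (1,28) (1.5,14.5) (19.5,0) (18,32) (11.5,34) (3,30.5)
edge 0: (1,28)→(1.5,14.5)  cross = 1·14.5 − 1.5·28 = -27.5000; (r_i+r_j)·cross = 2.5·-27.5000 = -68.7500
edge 1: (1.5,14.5)→(19.5,0)  cross = 1.5·0 − 19.5·14.5 = -282.7500; (r_i+r_j)·cross = 21·-282.7500 = -5937.7500
edge 2: (19.5,0)→(18,32)  cross = 19.5·32 − 18·0 = 624.0000; (r_i+r_j)·cross = 37.5·624.0000 = 23400.0000
edge 3: (18,32)→(11.5,34)  cross = 18·34 − 11.5·32 = 244.0000; (r_i+r_j)·cross = 29.5·244.0000 = 7198.0000
edge 4: (11.5,34)→(3,30.5)  cross = 11.5·30.5 − 3·34 = 248.7500; (r_i+r_j)·cross = 14.5·248.7500 = 3606.8750
edge 5: (3,30.5)→(1,28)  cross = 3·28 − 1·30.5 = 53.5000; (r_i+r_j)·cross = 4·53.5000 = 214.0000
Σcross = 860.0000 → A = |Σcross|/2 = 430.0000 mm²
Σ(r_i+r_j)·cross = 28412.3750 → first moment M = |Σ|/6 = 4735.3958
R_c = M/A = 4735.3958/430.0000 = 11.0125 mm
θ = 67° = 1.169371 rad
V = θ·R_c·A = 1.169371·11.0125·430.0000 = 5537.433 mm³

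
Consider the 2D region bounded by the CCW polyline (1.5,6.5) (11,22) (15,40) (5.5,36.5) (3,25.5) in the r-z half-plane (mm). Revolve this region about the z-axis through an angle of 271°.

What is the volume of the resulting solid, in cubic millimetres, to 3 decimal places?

Volume = 7307.212 mm³

Profile (r,z), 5 vertices: (1.5,6.5) (11,22) (15,40) (5.5,36.5) (3,25.5)
edge 0: (1.5,6.5)→(11,22)  cross = 1.5·22 − 11·6.5 = -38.5000; (r_i+r_j)·cross = 12.5·-38.5000 = -481.2500
edge 1: (11,22)→(15,40)  cross = 11·40 − 15·22 = 110.0000; (r_i+r_j)·cross = 26·110.0000 = 2860.0000
edge 2: (15,40)→(5.5,36.5)  cross = 15·36.5 − 5.5·40 = 327.5000; (r_i+r_j)·cross = 20.5·327.5000 = 6713.7500
edge 3: (5.5,36.5)→(3,25.5)  cross = 5.5·25.5 − 3·36.5 = 30.7500; (r_i+r_j)·cross = 8.5·30.7500 = 261.3750
edge 4: (3,25.5)→(1.5,6.5)  cross = 3·6.5 − 1.5·25.5 = -18.7500; (r_i+r_j)·cross = 4.5·-18.7500 = -84.3750
Σcross = 411.0000 → A = |Σcross|/2 = 205.5000 mm²
Σ(r_i+r_j)·cross = 9269.5000 → first moment M = |Σ|/6 = 1544.9167
R_c = M/A = 1544.9167/205.5000 = 7.5178 mm
θ = 271° = 4.729842 rad
V = θ·R_c·A = 4.729842·7.5178·205.5000 = 7307.212 mm³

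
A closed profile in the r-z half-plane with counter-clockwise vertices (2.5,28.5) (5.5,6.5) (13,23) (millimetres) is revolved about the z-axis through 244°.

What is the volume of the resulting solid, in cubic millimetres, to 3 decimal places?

Profile (r,z), 3 vertices: (2.5,28.5) (5.5,6.5) (13,23)
edge 0: (2.5,28.5)→(5.5,6.5)  cross = 2.5·6.5 − 5.5·28.5 = -140.5000; (r_i+r_j)·cross = 8·-140.5000 = -1124.0000
edge 1: (5.5,6.5)→(13,23)  cross = 5.5·23 − 13·6.5 = 42.0000; (r_i+r_j)·cross = 18.5·42.0000 = 777.0000
edge 2: (13,23)→(2.5,28.5)  cross = 13·28.5 − 2.5·23 = 313.0000; (r_i+r_j)·cross = 15.5·313.0000 = 4851.5000
Σcross = 214.5000 → A = |Σcross|/2 = 107.2500 mm²
Σ(r_i+r_j)·cross = 4504.5000 → first moment M = |Σ|/6 = 750.7500
R_c = M/A = 750.7500/107.2500 = 7.0000 mm
θ = 244° = 4.258603 rad
V = θ·R_c·A = 4.258603·7.0000·107.2500 = 3197.146 mm³

Volume = 3197.146 mm³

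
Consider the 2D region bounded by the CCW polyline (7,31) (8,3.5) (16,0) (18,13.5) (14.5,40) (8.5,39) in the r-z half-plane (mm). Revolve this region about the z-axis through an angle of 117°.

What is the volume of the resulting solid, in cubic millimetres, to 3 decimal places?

Volume = 8414.844 mm³

Profile (r,z), 6 vertices: (7,31) (8,3.5) (16,0) (18,13.5) (14.5,40) (8.5,39)
edge 0: (7,31)→(8,3.5)  cross = 7·3.5 − 8·31 = -223.5000; (r_i+r_j)·cross = 15·-223.5000 = -3352.5000
edge 1: (8,3.5)→(16,0)  cross = 8·0 − 16·3.5 = -56.0000; (r_i+r_j)·cross = 24·-56.0000 = -1344.0000
edge 2: (16,0)→(18,13.5)  cross = 16·13.5 − 18·0 = 216.0000; (r_i+r_j)·cross = 34·216.0000 = 7344.0000
edge 3: (18,13.5)→(14.5,40)  cross = 18·40 − 14.5·13.5 = 524.2500; (r_i+r_j)·cross = 32.5·524.2500 = 17038.1250
edge 4: (14.5,40)→(8.5,39)  cross = 14.5·39 − 8.5·40 = 225.5000; (r_i+r_j)·cross = 23·225.5000 = 5186.5000
edge 5: (8.5,39)→(7,31)  cross = 8.5·31 − 7·39 = -9.5000; (r_i+r_j)·cross = 15.5·-9.5000 = -147.2500
Σcross = 676.7500 → A = |Σcross|/2 = 338.3750 mm²
Σ(r_i+r_j)·cross = 24724.8750 → first moment M = |Σ|/6 = 4120.8125
R_c = M/A = 4120.8125/338.3750 = 12.1782 mm
θ = 117° = 2.042035 rad
V = θ·R_c·A = 2.042035·12.1782·338.3750 = 8414.844 mm³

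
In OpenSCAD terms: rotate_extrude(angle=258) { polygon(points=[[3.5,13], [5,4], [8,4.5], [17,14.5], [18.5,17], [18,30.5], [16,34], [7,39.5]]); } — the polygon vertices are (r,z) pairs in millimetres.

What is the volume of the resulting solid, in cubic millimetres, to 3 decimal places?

Volume = 17542.834 mm³

Profile (r,z), 8 vertices: (3.5,13) (5,4) (8,4.5) (17,14.5) (18.5,17) (18,30.5) (16,34) (7,39.5)
edge 0: (3.5,13)→(5,4)  cross = 3.5·4 − 5·13 = -51.0000; (r_i+r_j)·cross = 8.5·-51.0000 = -433.5000
edge 1: (5,4)→(8,4.5)  cross = 5·4.5 − 8·4 = -9.5000; (r_i+r_j)·cross = 13·-9.5000 = -123.5000
edge 2: (8,4.5)→(17,14.5)  cross = 8·14.5 − 17·4.5 = 39.5000; (r_i+r_j)·cross = 25·39.5000 = 987.5000
edge 3: (17,14.5)→(18.5,17)  cross = 17·17 − 18.5·14.5 = 20.7500; (r_i+r_j)·cross = 35.5·20.7500 = 736.6250
edge 4: (18.5,17)→(18,30.5)  cross = 18.5·30.5 − 18·17 = 258.2500; (r_i+r_j)·cross = 36.5·258.2500 = 9426.1250
edge 5: (18,30.5)→(16,34)  cross = 18·34 − 16·30.5 = 124.0000; (r_i+r_j)·cross = 34·124.0000 = 4216.0000
edge 6: (16,34)→(7,39.5)  cross = 16·39.5 − 7·34 = 394.0000; (r_i+r_j)·cross = 23·394.0000 = 9062.0000
edge 7: (7,39.5)→(3.5,13)  cross = 7·13 − 3.5·39.5 = -47.2500; (r_i+r_j)·cross = 10.5·-47.2500 = -496.1250
Σcross = 728.7500 → A = |Σcross|/2 = 364.3750 mm²
Σ(r_i+r_j)·cross = 23375.1250 → first moment M = |Σ|/6 = 3895.8542
R_c = M/A = 3895.8542/364.3750 = 10.6919 mm
θ = 258° = 4.502949 rad
V = θ·R_c·A = 4.502949·10.6919·364.3750 = 17542.834 mm³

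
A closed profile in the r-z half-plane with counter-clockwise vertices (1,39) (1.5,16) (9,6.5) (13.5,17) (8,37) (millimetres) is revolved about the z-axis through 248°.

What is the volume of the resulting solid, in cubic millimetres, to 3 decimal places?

Volume = 7388.968 mm³

Profile (r,z), 5 vertices: (1,39) (1.5,16) (9,6.5) (13.5,17) (8,37)
edge 0: (1,39)→(1.5,16)  cross = 1·16 − 1.5·39 = -42.5000; (r_i+r_j)·cross = 2.5·-42.5000 = -106.2500
edge 1: (1.5,16)→(9,6.5)  cross = 1.5·6.5 − 9·16 = -134.2500; (r_i+r_j)·cross = 10.5·-134.2500 = -1409.6250
edge 2: (9,6.5)→(13.5,17)  cross = 9·17 − 13.5·6.5 = 65.2500; (r_i+r_j)·cross = 22.5·65.2500 = 1468.1250
edge 3: (13.5,17)→(8,37)  cross = 13.5·37 − 8·17 = 363.5000; (r_i+r_j)·cross = 21.5·363.5000 = 7815.2500
edge 4: (8,37)→(1,39)  cross = 8·39 − 1·37 = 275.0000; (r_i+r_j)·cross = 9·275.0000 = 2475.0000
Σcross = 527.0000 → A = |Σcross|/2 = 263.5000 mm²
Σ(r_i+r_j)·cross = 10242.5000 → first moment M = |Σ|/6 = 1707.0833
R_c = M/A = 1707.0833/263.5000 = 6.4785 mm
θ = 248° = 4.328417 rad
V = θ·R_c·A = 4.328417·6.4785·263.5000 = 7388.968 mm³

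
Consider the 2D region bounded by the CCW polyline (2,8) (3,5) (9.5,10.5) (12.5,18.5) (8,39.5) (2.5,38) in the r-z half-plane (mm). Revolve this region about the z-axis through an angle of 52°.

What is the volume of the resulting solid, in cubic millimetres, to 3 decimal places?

Volume = 1467.240 mm³

Profile (r,z), 6 vertices: (2,8) (3,5) (9.5,10.5) (12.5,18.5) (8,39.5) (2.5,38)
edge 0: (2,8)→(3,5)  cross = 2·5 − 3·8 = -14.0000; (r_i+r_j)·cross = 5·-14.0000 = -70.0000
edge 1: (3,5)→(9.5,10.5)  cross = 3·10.5 − 9.5·5 = -16.0000; (r_i+r_j)·cross = 12.5·-16.0000 = -200.0000
edge 2: (9.5,10.5)→(12.5,18.5)  cross = 9.5·18.5 − 12.5·10.5 = 44.5000; (r_i+r_j)·cross = 22·44.5000 = 979.0000
edge 3: (12.5,18.5)→(8,39.5)  cross = 12.5·39.5 − 8·18.5 = 345.7500; (r_i+r_j)·cross = 20.5·345.7500 = 7087.8750
edge 4: (8,39.5)→(2.5,38)  cross = 8·38 − 2.5·39.5 = 205.2500; (r_i+r_j)·cross = 10.5·205.2500 = 2155.1250
edge 5: (2.5,38)→(2,8)  cross = 2.5·8 − 2·38 = -56.0000; (r_i+r_j)·cross = 4.5·-56.0000 = -252.0000
Σcross = 509.5000 → A = |Σcross|/2 = 254.7500 mm²
Σ(r_i+r_j)·cross = 9700.0000 → first moment M = |Σ|/6 = 1616.6667
R_c = M/A = 1616.6667/254.7500 = 6.3461 mm
θ = 52° = 0.907571 rad
V = θ·R_c·A = 0.907571·6.3461·254.7500 = 1467.240 mm³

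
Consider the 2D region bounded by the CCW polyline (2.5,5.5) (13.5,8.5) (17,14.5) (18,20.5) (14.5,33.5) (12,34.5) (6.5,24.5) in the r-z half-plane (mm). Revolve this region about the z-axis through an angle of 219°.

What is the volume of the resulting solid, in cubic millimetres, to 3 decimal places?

Profile (r,z), 7 vertices: (2.5,5.5) (13.5,8.5) (17,14.5) (18,20.5) (14.5,33.5) (12,34.5) (6.5,24.5)
edge 0: (2.5,5.5)→(13.5,8.5)  cross = 2.5·8.5 − 13.5·5.5 = -53.0000; (r_i+r_j)·cross = 16·-53.0000 = -848.0000
edge 1: (13.5,8.5)→(17,14.5)  cross = 13.5·14.5 − 17·8.5 = 51.2500; (r_i+r_j)·cross = 30.5·51.2500 = 1563.1250
edge 2: (17,14.5)→(18,20.5)  cross = 17·20.5 − 18·14.5 = 87.5000; (r_i+r_j)·cross = 35·87.5000 = 3062.5000
edge 3: (18,20.5)→(14.5,33.5)  cross = 18·33.5 − 14.5·20.5 = 305.7500; (r_i+r_j)·cross = 32.5·305.7500 = 9936.8750
edge 4: (14.5,33.5)→(12,34.5)  cross = 14.5·34.5 − 12·33.5 = 98.2500; (r_i+r_j)·cross = 26.5·98.2500 = 2603.6250
edge 5: (12,34.5)→(6.5,24.5)  cross = 12·24.5 − 6.5·34.5 = 69.7500; (r_i+r_j)·cross = 18.5·69.7500 = 1290.3750
edge 6: (6.5,24.5)→(2.5,5.5)  cross = 6.5·5.5 − 2.5·24.5 = -25.5000; (r_i+r_j)·cross = 9·-25.5000 = -229.5000
Σcross = 534.0000 → A = |Σcross|/2 = 267.0000 mm²
Σ(r_i+r_j)·cross = 17379.0000 → first moment M = |Σ|/6 = 2896.5000
R_c = M/A = 2896.5000/267.0000 = 10.8483 mm
θ = 219° = 3.822271 rad
V = θ·R_c·A = 3.822271·10.8483·267.0000 = 11071.208 mm³

Volume = 11071.208 mm³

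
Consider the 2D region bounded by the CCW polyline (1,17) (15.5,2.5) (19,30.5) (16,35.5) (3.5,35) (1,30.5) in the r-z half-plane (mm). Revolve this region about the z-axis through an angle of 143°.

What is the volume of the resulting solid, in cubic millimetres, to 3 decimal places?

Volume = 10684.245 mm³

Profile (r,z), 6 vertices: (1,17) (15.5,2.5) (19,30.5) (16,35.5) (3.5,35) (1,30.5)
edge 0: (1,17)→(15.5,2.5)  cross = 1·2.5 − 15.5·17 = -261.0000; (r_i+r_j)·cross = 16.5·-261.0000 = -4306.5000
edge 1: (15.5,2.5)→(19,30.5)  cross = 15.5·30.5 − 19·2.5 = 425.2500; (r_i+r_j)·cross = 34.5·425.2500 = 14671.1250
edge 2: (19,30.5)→(16,35.5)  cross = 19·35.5 − 16·30.5 = 186.5000; (r_i+r_j)·cross = 35·186.5000 = 6527.5000
edge 3: (16,35.5)→(3.5,35)  cross = 16·35 − 3.5·35.5 = 435.7500; (r_i+r_j)·cross = 19.5·435.7500 = 8497.1250
edge 4: (3.5,35)→(1,30.5)  cross = 3.5·30.5 − 1·35 = 71.7500; (r_i+r_j)·cross = 4.5·71.7500 = 322.8750
edge 5: (1,30.5)→(1,17)  cross = 1·17 − 1·30.5 = -13.5000; (r_i+r_j)·cross = 2·-13.5000 = -27.0000
Σcross = 844.7500 → A = |Σcross|/2 = 422.3750 mm²
Σ(r_i+r_j)·cross = 25685.1250 → first moment M = |Σ|/6 = 4280.8542
R_c = M/A = 4280.8542/422.3750 = 10.1352 mm
θ = 143° = 2.495821 rad
V = θ·R_c·A = 2.495821·10.1352·422.3750 = 10684.245 mm³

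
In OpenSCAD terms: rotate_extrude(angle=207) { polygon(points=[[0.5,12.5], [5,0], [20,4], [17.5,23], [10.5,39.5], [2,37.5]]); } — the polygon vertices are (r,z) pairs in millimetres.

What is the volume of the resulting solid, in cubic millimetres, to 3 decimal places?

Profile (r,z), 6 vertices: (0.5,12.5) (5,0) (20,4) (17.5,23) (10.5,39.5) (2,37.5)
edge 0: (0.5,12.5)→(5,0)  cross = 0.5·0 − 5·12.5 = -62.5000; (r_i+r_j)·cross = 5.5·-62.5000 = -343.7500
edge 1: (5,0)→(20,4)  cross = 5·4 − 20·0 = 20.0000; (r_i+r_j)·cross = 25·20.0000 = 500.0000
edge 2: (20,4)→(17.5,23)  cross = 20·23 − 17.5·4 = 390.0000; (r_i+r_j)·cross = 37.5·390.0000 = 14625.0000
edge 3: (17.5,23)→(10.5,39.5)  cross = 17.5·39.5 − 10.5·23 = 449.7500; (r_i+r_j)·cross = 28·449.7500 = 12593.0000
edge 4: (10.5,39.5)→(2,37.5)  cross = 10.5·37.5 − 2·39.5 = 314.7500; (r_i+r_j)·cross = 12.5·314.7500 = 3934.3750
edge 5: (2,37.5)→(0.5,12.5)  cross = 2·12.5 − 0.5·37.5 = 6.2500; (r_i+r_j)·cross = 2.5·6.2500 = 15.6250
Σcross = 1118.2500 → A = |Σcross|/2 = 559.1250 mm²
Σ(r_i+r_j)·cross = 31324.2500 → first moment M = |Σ|/6 = 5220.7083
R_c = M/A = 5220.7083/559.1250 = 9.3373 mm
θ = 207° = 3.612832 rad
V = θ·R_c·A = 3.612832·9.3373·559.1250 = 18861.540 mm³

Volume = 18861.540 mm³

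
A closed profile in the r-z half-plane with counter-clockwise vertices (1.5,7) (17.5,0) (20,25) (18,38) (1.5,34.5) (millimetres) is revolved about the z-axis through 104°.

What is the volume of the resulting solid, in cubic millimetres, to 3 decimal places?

Volume = 11112.604 mm³

Profile (r,z), 5 vertices: (1.5,7) (17.5,0) (20,25) (18,38) (1.5,34.5)
edge 0: (1.5,7)→(17.5,0)  cross = 1.5·0 − 17.5·7 = -122.5000; (r_i+r_j)·cross = 19·-122.5000 = -2327.5000
edge 1: (17.5,0)→(20,25)  cross = 17.5·25 − 20·0 = 437.5000; (r_i+r_j)·cross = 37.5·437.5000 = 16406.2500
edge 2: (20,25)→(18,38)  cross = 20·38 − 18·25 = 310.0000; (r_i+r_j)·cross = 38·310.0000 = 11780.0000
edge 3: (18,38)→(1.5,34.5)  cross = 18·34.5 − 1.5·38 = 564.0000; (r_i+r_j)·cross = 19.5·564.0000 = 10998.0000
edge 4: (1.5,34.5)→(1.5,7)  cross = 1.5·7 − 1.5·34.5 = -41.2500; (r_i+r_j)·cross = 3·-41.2500 = -123.7500
Σcross = 1147.7500 → A = |Σcross|/2 = 573.8750 mm²
Σ(r_i+r_j)·cross = 36733.0000 → first moment M = |Σ|/6 = 6122.1667
R_c = M/A = 6122.1667/573.8750 = 10.6681 mm
θ = 104° = 1.815142 rad
V = θ·R_c·A = 1.815142·10.6681·573.8750 = 11112.604 mm³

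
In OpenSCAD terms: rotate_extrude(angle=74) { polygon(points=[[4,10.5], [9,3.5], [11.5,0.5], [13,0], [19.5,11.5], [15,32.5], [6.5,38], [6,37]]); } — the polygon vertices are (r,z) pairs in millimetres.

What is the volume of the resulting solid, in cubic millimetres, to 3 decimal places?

Profile (r,z), 8 vertices: (4,10.5) (9,3.5) (11.5,0.5) (13,0) (19.5,11.5) (15,32.5) (6.5,38) (6,37)
edge 0: (4,10.5)→(9,3.5)  cross = 4·3.5 − 9·10.5 = -80.5000; (r_i+r_j)·cross = 13·-80.5000 = -1046.5000
edge 1: (9,3.5)→(11.5,0.5)  cross = 9·0.5 − 11.5·3.5 = -35.7500; (r_i+r_j)·cross = 20.5·-35.7500 = -732.8750
edge 2: (11.5,0.5)→(13,0)  cross = 11.5·0 − 13·0.5 = -6.5000; (r_i+r_j)·cross = 24.5·-6.5000 = -159.2500
edge 3: (13,0)→(19.5,11.5)  cross = 13·11.5 − 19.5·0 = 149.5000; (r_i+r_j)·cross = 32.5·149.5000 = 4858.7500
edge 4: (19.5,11.5)→(15,32.5)  cross = 19.5·32.5 − 15·11.5 = 461.2500; (r_i+r_j)·cross = 34.5·461.2500 = 15913.1250
edge 5: (15,32.5)→(6.5,38)  cross = 15·38 − 6.5·32.5 = 358.7500; (r_i+r_j)·cross = 21.5·358.7500 = 7713.1250
edge 6: (6.5,38)→(6,37)  cross = 6.5·37 − 6·38 = 12.5000; (r_i+r_j)·cross = 12.5·12.5000 = 156.2500
edge 7: (6,37)→(4,10.5)  cross = 6·10.5 − 4·37 = -85.0000; (r_i+r_j)·cross = 10·-85.0000 = -850.0000
Σcross = 774.2500 → A = |Σcross|/2 = 387.1250 mm²
Σ(r_i+r_j)·cross = 25852.6250 → first moment M = |Σ|/6 = 4308.7708
R_c = M/A = 4308.7708/387.1250 = 11.1302 mm
θ = 74° = 1.291544 rad
V = θ·R_c·A = 1.291544·11.1302·387.1250 = 5564.966 mm³

Volume = 5564.966 mm³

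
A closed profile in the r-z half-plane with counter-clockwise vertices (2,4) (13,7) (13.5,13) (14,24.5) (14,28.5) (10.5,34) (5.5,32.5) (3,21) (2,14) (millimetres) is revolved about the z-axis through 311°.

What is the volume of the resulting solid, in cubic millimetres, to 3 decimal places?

Profile (r,z), 9 vertices: (2,4) (13,7) (13.5,13) (14,24.5) (14,28.5) (10.5,34) (5.5,32.5) (3,21) (2,14)
edge 0: (2,4)→(13,7)  cross = 2·7 − 13·4 = -38.0000; (r_i+r_j)·cross = 15·-38.0000 = -570.0000
edge 1: (13,7)→(13.5,13)  cross = 13·13 − 13.5·7 = 74.5000; (r_i+r_j)·cross = 26.5·74.5000 = 1974.2500
edge 2: (13.5,13)→(14,24.5)  cross = 13.5·24.5 − 14·13 = 148.7500; (r_i+r_j)·cross = 27.5·148.7500 = 4090.6250
edge 3: (14,24.5)→(14,28.5)  cross = 14·28.5 − 14·24.5 = 56.0000; (r_i+r_j)·cross = 28·56.0000 = 1568.0000
edge 4: (14,28.5)→(10.5,34)  cross = 14·34 − 10.5·28.5 = 176.7500; (r_i+r_j)·cross = 24.5·176.7500 = 4330.3750
edge 5: (10.5,34)→(5.5,32.5)  cross = 10.5·32.5 − 5.5·34 = 154.2500; (r_i+r_j)·cross = 16·154.2500 = 2468.0000
edge 6: (5.5,32.5)→(3,21)  cross = 5.5·21 − 3·32.5 = 18.0000; (r_i+r_j)·cross = 8.5·18.0000 = 153.0000
edge 7: (3,21)→(2,14)  cross = 3·14 − 2·21 = 0.0000; (r_i+r_j)·cross = 5·0.0000 = 0.0000
edge 8: (2,14)→(2,4)  cross = 2·4 − 2·14 = -20.0000; (r_i+r_j)·cross = 4·-20.0000 = -80.0000
Σcross = 570.2500 → A = |Σcross|/2 = 285.1250 mm²
Σ(r_i+r_j)·cross = 13934.2500 → first moment M = |Σ|/6 = 2322.3750
R_c = M/A = 2322.3750/285.1250 = 8.1451 mm
θ = 311° = 5.427974 rad
V = θ·R_c·A = 5.427974·8.1451·285.1250 = 12605.791 mm³

Volume = 12605.791 mm³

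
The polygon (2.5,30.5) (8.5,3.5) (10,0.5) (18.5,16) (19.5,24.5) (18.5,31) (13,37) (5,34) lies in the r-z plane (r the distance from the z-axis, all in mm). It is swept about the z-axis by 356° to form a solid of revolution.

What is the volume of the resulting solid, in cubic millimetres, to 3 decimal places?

Volume = 27014.189 mm³

Profile (r,z), 8 vertices: (2.5,30.5) (8.5,3.5) (10,0.5) (18.5,16) (19.5,24.5) (18.5,31) (13,37) (5,34)
edge 0: (2.5,30.5)→(8.5,3.5)  cross = 2.5·3.5 − 8.5·30.5 = -250.5000; (r_i+r_j)·cross = 11·-250.5000 = -2755.5000
edge 1: (8.5,3.5)→(10,0.5)  cross = 8.5·0.5 − 10·3.5 = -30.7500; (r_i+r_j)·cross = 18.5·-30.7500 = -568.8750
edge 2: (10,0.5)→(18.5,16)  cross = 10·16 − 18.5·0.5 = 150.7500; (r_i+r_j)·cross = 28.5·150.7500 = 4296.3750
edge 3: (18.5,16)→(19.5,24.5)  cross = 18.5·24.5 − 19.5·16 = 141.2500; (r_i+r_j)·cross = 38·141.2500 = 5367.5000
edge 4: (19.5,24.5)→(18.5,31)  cross = 19.5·31 − 18.5·24.5 = 151.2500; (r_i+r_j)·cross = 38·151.2500 = 5747.5000
edge 5: (18.5,31)→(13,37)  cross = 18.5·37 − 13·31 = 281.5000; (r_i+r_j)·cross = 31.5·281.5000 = 8867.2500
edge 6: (13,37)→(5,34)  cross = 13·34 − 5·37 = 257.0000; (r_i+r_j)·cross = 18·257.0000 = 4626.0000
edge 7: (5,34)→(2.5,30.5)  cross = 5·30.5 − 2.5·34 = 67.5000; (r_i+r_j)·cross = 7.5·67.5000 = 506.2500
Σcross = 768.0000 → A = |Σcross|/2 = 384.0000 mm²
Σ(r_i+r_j)·cross = 26086.5000 → first moment M = |Σ|/6 = 4347.7500
R_c = M/A = 4347.7500/384.0000 = 11.3223 mm
θ = 356° = 6.213372 rad
V = θ·R_c·A = 6.213372·11.3223·384.0000 = 27014.189 mm³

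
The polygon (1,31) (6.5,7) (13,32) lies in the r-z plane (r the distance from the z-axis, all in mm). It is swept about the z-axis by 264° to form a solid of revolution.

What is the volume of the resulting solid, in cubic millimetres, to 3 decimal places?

Profile (r,z), 3 vertices: (1,31) (6.5,7) (13,32)
edge 0: (1,31)→(6.5,7)  cross = 1·7 − 6.5·31 = -194.5000; (r_i+r_j)·cross = 7.5·-194.5000 = -1458.7500
edge 1: (6.5,7)→(13,32)  cross = 6.5·32 − 13·7 = 117.0000; (r_i+r_j)·cross = 19.5·117.0000 = 2281.5000
edge 2: (13,32)→(1,31)  cross = 13·31 − 1·32 = 371.0000; (r_i+r_j)·cross = 14·371.0000 = 5194.0000
Σcross = 293.5000 → A = |Σcross|/2 = 146.7500 mm²
Σ(r_i+r_j)·cross = 6016.7500 → first moment M = |Σ|/6 = 1002.7917
R_c = M/A = 1002.7917/146.7500 = 6.8333 mm
θ = 264° = 4.607669 rad
V = θ·R_c·A = 4.607669·6.8333·146.7500 = 4620.532 mm³

Volume = 4620.532 mm³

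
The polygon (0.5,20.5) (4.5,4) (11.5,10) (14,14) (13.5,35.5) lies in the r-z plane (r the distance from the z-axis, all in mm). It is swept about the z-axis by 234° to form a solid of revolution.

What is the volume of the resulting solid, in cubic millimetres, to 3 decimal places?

Volume = 8279.942 mm³

Profile (r,z), 5 vertices: (0.5,20.5) (4.5,4) (11.5,10) (14,14) (13.5,35.5)
edge 0: (0.5,20.5)→(4.5,4)  cross = 0.5·4 − 4.5·20.5 = -90.2500; (r_i+r_j)·cross = 5·-90.2500 = -451.2500
edge 1: (4.5,4)→(11.5,10)  cross = 4.5·10 − 11.5·4 = -1.0000; (r_i+r_j)·cross = 16·-1.0000 = -16.0000
edge 2: (11.5,10)→(14,14)  cross = 11.5·14 − 14·10 = 21.0000; (r_i+r_j)·cross = 25.5·21.0000 = 535.5000
edge 3: (14,14)→(13.5,35.5)  cross = 14·35.5 − 13.5·14 = 308.0000; (r_i+r_j)·cross = 27.5·308.0000 = 8470.0000
edge 4: (13.5,35.5)→(0.5,20.5)  cross = 13.5·20.5 − 0.5·35.5 = 259.0000; (r_i+r_j)·cross = 14·259.0000 = 3626.0000
Σcross = 496.7500 → A = |Σcross|/2 = 248.3750 mm²
Σ(r_i+r_j)·cross = 12164.2500 → first moment M = |Σ|/6 = 2027.3750
R_c = M/A = 2027.3750/248.3750 = 8.1626 mm
θ = 234° = 4.084070 rad
V = θ·R_c·A = 4.084070·8.1626·248.3750 = 8279.942 mm³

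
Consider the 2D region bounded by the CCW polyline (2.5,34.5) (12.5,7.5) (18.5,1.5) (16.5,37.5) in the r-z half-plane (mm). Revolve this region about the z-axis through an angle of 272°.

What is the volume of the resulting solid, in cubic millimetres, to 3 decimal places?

Profile (r,z), 4 vertices: (2.5,34.5) (12.5,7.5) (18.5,1.5) (16.5,37.5)
edge 0: (2.5,34.5)→(12.5,7.5)  cross = 2.5·7.5 − 12.5·34.5 = -412.5000; (r_i+r_j)·cross = 15·-412.5000 = -6187.5000
edge 1: (12.5,7.5)→(18.5,1.5)  cross = 12.5·1.5 − 18.5·7.5 = -120.0000; (r_i+r_j)·cross = 31·-120.0000 = -3720.0000
edge 2: (18.5,1.5)→(16.5,37.5)  cross = 18.5·37.5 − 16.5·1.5 = 669.0000; (r_i+r_j)·cross = 35·669.0000 = 23415.0000
edge 3: (16.5,37.5)→(2.5,34.5)  cross = 16.5·34.5 − 2.5·37.5 = 475.5000; (r_i+r_j)·cross = 19·475.5000 = 9034.5000
Σcross = 612.0000 → A = |Σcross|/2 = 306.0000 mm²
Σ(r_i+r_j)·cross = 22542.0000 → first moment M = |Σ|/6 = 3757.0000
R_c = M/A = 3757.0000/306.0000 = 12.2778 mm
θ = 272° = 4.747296 rad
V = θ·R_c·A = 4.747296·12.2778·306.0000 = 17835.589 mm³

Volume = 17835.589 mm³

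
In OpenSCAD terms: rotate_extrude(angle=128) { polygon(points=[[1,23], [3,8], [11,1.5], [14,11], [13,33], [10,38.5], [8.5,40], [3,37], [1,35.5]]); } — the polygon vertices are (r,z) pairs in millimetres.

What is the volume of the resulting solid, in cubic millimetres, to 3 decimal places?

Volume = 6499.932 mm³

Profile (r,z), 9 vertices: (1,23) (3,8) (11,1.5) (14,11) (13,33) (10,38.5) (8.5,40) (3,37) (1,35.5)
edge 0: (1,23)→(3,8)  cross = 1·8 − 3·23 = -61.0000; (r_i+r_j)·cross = 4·-61.0000 = -244.0000
edge 1: (3,8)→(11,1.5)  cross = 3·1.5 − 11·8 = -83.5000; (r_i+r_j)·cross = 14·-83.5000 = -1169.0000
edge 2: (11,1.5)→(14,11)  cross = 11·11 − 14·1.5 = 100.0000; (r_i+r_j)·cross = 25·100.0000 = 2500.0000
edge 3: (14,11)→(13,33)  cross = 14·33 − 13·11 = 319.0000; (r_i+r_j)·cross = 27·319.0000 = 8613.0000
edge 4: (13,33)→(10,38.5)  cross = 13·38.5 − 10·33 = 170.5000; (r_i+r_j)·cross = 23·170.5000 = 3921.5000
edge 5: (10,38.5)→(8.5,40)  cross = 10·40 − 8.5·38.5 = 72.7500; (r_i+r_j)·cross = 18.5·72.7500 = 1345.8750
edge 6: (8.5,40)→(3,37)  cross = 8.5·37 − 3·40 = 194.5000; (r_i+r_j)·cross = 11.5·194.5000 = 2236.7500
edge 7: (3,37)→(1,35.5)  cross = 3·35.5 − 1·37 = 69.5000; (r_i+r_j)·cross = 4·69.5000 = 278.0000
edge 8: (1,35.5)→(1,23)  cross = 1·23 − 1·35.5 = -12.5000; (r_i+r_j)·cross = 2·-12.5000 = -25.0000
Σcross = 769.2500 → A = |Σcross|/2 = 384.6250 mm²
Σ(r_i+r_j)·cross = 17457.1250 → first moment M = |Σ|/6 = 2909.5208
R_c = M/A = 2909.5208/384.6250 = 7.5646 mm
θ = 128° = 2.234021 rad
V = θ·R_c·A = 2.234021·7.5646·384.6250 = 6499.932 mm³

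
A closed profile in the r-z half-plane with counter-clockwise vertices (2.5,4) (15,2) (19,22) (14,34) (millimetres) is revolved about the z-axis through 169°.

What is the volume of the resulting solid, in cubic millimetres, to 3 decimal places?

Profile (r,z), 4 vertices: (2.5,4) (15,2) (19,22) (14,34)
edge 0: (2.5,4)→(15,2)  cross = 2.5·2 − 15·4 = -55.0000; (r_i+r_j)·cross = 17.5·-55.0000 = -962.5000
edge 1: (15,2)→(19,22)  cross = 15·22 − 19·2 = 292.0000; (r_i+r_j)·cross = 34·292.0000 = 9928.0000
edge 2: (19,22)→(14,34)  cross = 19·34 − 14·22 = 338.0000; (r_i+r_j)·cross = 33·338.0000 = 11154.0000
edge 3: (14,34)→(2.5,4)  cross = 14·4 − 2.5·34 = -29.0000; (r_i+r_j)·cross = 16.5·-29.0000 = -478.5000
Σcross = 546.0000 → A = |Σcross|/2 = 273.0000 mm²
Σ(r_i+r_j)·cross = 19641.0000 → first moment M = |Σ|/6 = 3273.5000
R_c = M/A = 3273.5000/273.0000 = 11.9908 mm
θ = 169° = 2.949606 rad
V = θ·R_c·A = 2.949606·11.9908·273.0000 = 9655.537 mm³

Volume = 9655.537 mm³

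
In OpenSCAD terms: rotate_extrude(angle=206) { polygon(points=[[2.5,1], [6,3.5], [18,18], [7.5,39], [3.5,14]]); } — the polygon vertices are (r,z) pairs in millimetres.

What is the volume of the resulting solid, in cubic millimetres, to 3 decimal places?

Volume = 9004.250 mm³

Profile (r,z), 5 vertices: (2.5,1) (6,3.5) (18,18) (7.5,39) (3.5,14)
edge 0: (2.5,1)→(6,3.5)  cross = 2.5·3.5 − 6·1 = 2.7500; (r_i+r_j)·cross = 8.5·2.7500 = 23.3750
edge 1: (6,3.5)→(18,18)  cross = 6·18 − 18·3.5 = 45.0000; (r_i+r_j)·cross = 24·45.0000 = 1080.0000
edge 2: (18,18)→(7.5,39)  cross = 18·39 − 7.5·18 = 567.0000; (r_i+r_j)·cross = 25.5·567.0000 = 14458.5000
edge 3: (7.5,39)→(3.5,14)  cross = 7.5·14 − 3.5·39 = -31.5000; (r_i+r_j)·cross = 11·-31.5000 = -346.5000
edge 4: (3.5,14)→(2.5,1)  cross = 3.5·1 − 2.5·14 = -31.5000; (r_i+r_j)·cross = 6·-31.5000 = -189.0000
Σcross = 551.7500 → A = |Σcross|/2 = 275.8750 mm²
Σ(r_i+r_j)·cross = 15026.3750 → first moment M = |Σ|/6 = 2504.3958
R_c = M/A = 2504.3958/275.8750 = 9.0780 mm
θ = 206° = 3.595378 rad
V = θ·R_c·A = 3.595378·9.0780·275.8750 = 9004.250 mm³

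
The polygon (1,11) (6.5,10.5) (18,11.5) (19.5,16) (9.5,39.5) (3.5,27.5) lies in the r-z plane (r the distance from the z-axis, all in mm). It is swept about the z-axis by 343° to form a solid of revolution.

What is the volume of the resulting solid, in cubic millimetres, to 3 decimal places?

Volume = 18669.584 mm³

Profile (r,z), 6 vertices: (1,11) (6.5,10.5) (18,11.5) (19.5,16) (9.5,39.5) (3.5,27.5)
edge 0: (1,11)→(6.5,10.5)  cross = 1·10.5 − 6.5·11 = -61.0000; (r_i+r_j)·cross = 7.5·-61.0000 = -457.5000
edge 1: (6.5,10.5)→(18,11.5)  cross = 6.5·11.5 − 18·10.5 = -114.2500; (r_i+r_j)·cross = 24.5·-114.2500 = -2799.1250
edge 2: (18,11.5)→(19.5,16)  cross = 18·16 − 19.5·11.5 = 63.7500; (r_i+r_j)·cross = 37.5·63.7500 = 2390.6250
edge 3: (19.5,16)→(9.5,39.5)  cross = 19.5·39.5 − 9.5·16 = 618.2500; (r_i+r_j)·cross = 29·618.2500 = 17929.2500
edge 4: (9.5,39.5)→(3.5,27.5)  cross = 9.5·27.5 − 3.5·39.5 = 123.0000; (r_i+r_j)·cross = 13·123.0000 = 1599.0000
edge 5: (3.5,27.5)→(1,11)  cross = 3.5·11 − 1·27.5 = 11.0000; (r_i+r_j)·cross = 4.5·11.0000 = 49.5000
Σcross = 640.7500 → A = |Σcross|/2 = 320.3750 mm²
Σ(r_i+r_j)·cross = 18711.7500 → first moment M = |Σ|/6 = 3118.6250
R_c = M/A = 3118.6250/320.3750 = 9.7343 mm
θ = 343° = 5.986479 rad
V = θ·R_c·A = 5.986479·9.7343·320.3750 = 18669.584 mm³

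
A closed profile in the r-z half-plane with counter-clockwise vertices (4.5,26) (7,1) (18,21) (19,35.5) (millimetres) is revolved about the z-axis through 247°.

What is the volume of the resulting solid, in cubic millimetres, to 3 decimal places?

Profile (r,z), 4 vertices: (4.5,26) (7,1) (18,21) (19,35.5)
edge 0: (4.5,26)→(7,1)  cross = 4.5·1 − 7·26 = -177.5000; (r_i+r_j)·cross = 11.5·-177.5000 = -2041.2500
edge 1: (7,1)→(18,21)  cross = 7·21 − 18·1 = 129.0000; (r_i+r_j)·cross = 25·129.0000 = 3225.0000
edge 2: (18,21)→(19,35.5)  cross = 18·35.5 − 19·21 = 240.0000; (r_i+r_j)·cross = 37·240.0000 = 8880.0000
edge 3: (19,35.5)→(4.5,26)  cross = 19·26 − 4.5·35.5 = 334.2500; (r_i+r_j)·cross = 23.5·334.2500 = 7854.8750
Σcross = 525.7500 → A = |Σcross|/2 = 262.8750 mm²
Σ(r_i+r_j)·cross = 17918.6250 → first moment M = |Σ|/6 = 2986.4375
R_c = M/A = 2986.4375/262.8750 = 11.3607 mm
θ = 247° = 4.310963 rad
V = θ·R_c·A = 4.310963·11.3607·262.8750 = 12874.422 mm³

Volume = 12874.422 mm³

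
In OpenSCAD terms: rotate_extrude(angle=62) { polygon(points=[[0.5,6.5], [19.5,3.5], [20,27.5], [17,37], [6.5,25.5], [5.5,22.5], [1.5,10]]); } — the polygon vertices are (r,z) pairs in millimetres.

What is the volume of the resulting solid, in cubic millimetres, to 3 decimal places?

Volume = 5548.512 mm³

Profile (r,z), 7 vertices: (0.5,6.5) (19.5,3.5) (20,27.5) (17,37) (6.5,25.5) (5.5,22.5) (1.5,10)
edge 0: (0.5,6.5)→(19.5,3.5)  cross = 0.5·3.5 − 19.5·6.5 = -125.0000; (r_i+r_j)·cross = 20·-125.0000 = -2500.0000
edge 1: (19.5,3.5)→(20,27.5)  cross = 19.5·27.5 − 20·3.5 = 466.2500; (r_i+r_j)·cross = 39.5·466.2500 = 18416.8750
edge 2: (20,27.5)→(17,37)  cross = 20·37 − 17·27.5 = 272.5000; (r_i+r_j)·cross = 37·272.5000 = 10082.5000
edge 3: (17,37)→(6.5,25.5)  cross = 17·25.5 − 6.5·37 = 193.0000; (r_i+r_j)·cross = 23.5·193.0000 = 4535.5000
edge 4: (6.5,25.5)→(5.5,22.5)  cross = 6.5·22.5 − 5.5·25.5 = 6.0000; (r_i+r_j)·cross = 12·6.0000 = 72.0000
edge 5: (5.5,22.5)→(1.5,10)  cross = 5.5·10 − 1.5·22.5 = 21.2500; (r_i+r_j)·cross = 7·21.2500 = 148.7500
edge 6: (1.5,10)→(0.5,6.5)  cross = 1.5·6.5 − 0.5·10 = 4.7500; (r_i+r_j)·cross = 2·4.7500 = 9.5000
Σcross = 838.7500 → A = |Σcross|/2 = 419.3750 mm²
Σ(r_i+r_j)·cross = 30765.1250 → first moment M = |Σ|/6 = 5127.5208
R_c = M/A = 5127.5208/419.3750 = 12.2266 mm
θ = 62° = 1.082104 rad
V = θ·R_c·A = 1.082104·12.2266·419.3750 = 5548.512 mm³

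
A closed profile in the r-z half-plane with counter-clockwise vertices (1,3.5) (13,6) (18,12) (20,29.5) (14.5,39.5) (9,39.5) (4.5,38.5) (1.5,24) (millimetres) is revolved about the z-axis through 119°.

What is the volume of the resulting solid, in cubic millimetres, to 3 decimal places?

Volume = 11121.591 mm³

Profile (r,z), 8 vertices: (1,3.5) (13,6) (18,12) (20,29.5) (14.5,39.5) (9,39.5) (4.5,38.5) (1.5,24)
edge 0: (1,3.5)→(13,6)  cross = 1·6 − 13·3.5 = -39.5000; (r_i+r_j)·cross = 14·-39.5000 = -553.0000
edge 1: (13,6)→(18,12)  cross = 13·12 − 18·6 = 48.0000; (r_i+r_j)·cross = 31·48.0000 = 1488.0000
edge 2: (18,12)→(20,29.5)  cross = 18·29.5 − 20·12 = 291.0000; (r_i+r_j)·cross = 38·291.0000 = 11058.0000
edge 3: (20,29.5)→(14.5,39.5)  cross = 20·39.5 − 14.5·29.5 = 362.2500; (r_i+r_j)·cross = 34.5·362.2500 = 12497.6250
edge 4: (14.5,39.5)→(9,39.5)  cross = 14.5·39.5 − 9·39.5 = 217.2500; (r_i+r_j)·cross = 23.5·217.2500 = 5105.3750
edge 5: (9,39.5)→(4.5,38.5)  cross = 9·38.5 − 4.5·39.5 = 168.7500; (r_i+r_j)·cross = 13.5·168.7500 = 2278.1250
edge 6: (4.5,38.5)→(1.5,24)  cross = 4.5·24 − 1.5·38.5 = 50.2500; (r_i+r_j)·cross = 6·50.2500 = 301.5000
edge 7: (1.5,24)→(1,3.5)  cross = 1.5·3.5 − 1·24 = -18.7500; (r_i+r_j)·cross = 2.5·-18.7500 = -46.8750
Σcross = 1079.2500 → A = |Σcross|/2 = 539.6250 mm²
Σ(r_i+r_j)·cross = 32128.7500 → first moment M = |Σ|/6 = 5354.7917
R_c = M/A = 5354.7917/539.6250 = 9.9232 mm
θ = 119° = 2.076942 rad
V = θ·R_c·A = 2.076942·9.9232·539.6250 = 11121.591 mm³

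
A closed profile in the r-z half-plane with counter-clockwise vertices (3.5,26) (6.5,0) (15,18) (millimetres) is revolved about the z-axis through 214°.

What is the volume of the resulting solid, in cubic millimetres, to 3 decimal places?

Profile (r,z), 3 vertices: (3.5,26) (6.5,0) (15,18)
edge 0: (3.5,26)→(6.5,0)  cross = 3.5·0 − 6.5·26 = -169.0000; (r_i+r_j)·cross = 10·-169.0000 = -1690.0000
edge 1: (6.5,0)→(15,18)  cross = 6.5·18 − 15·0 = 117.0000; (r_i+r_j)·cross = 21.5·117.0000 = 2515.5000
edge 2: (15,18)→(3.5,26)  cross = 15·26 − 3.5·18 = 327.0000; (r_i+r_j)·cross = 18.5·327.0000 = 6049.5000
Σcross = 275.0000 → A = |Σcross|/2 = 137.5000 mm²
Σ(r_i+r_j)·cross = 6875.0000 → first moment M = |Σ|/6 = 1145.8333
R_c = M/A = 1145.8333/137.5000 = 8.3333 mm
θ = 214° = 3.735005 rad
V = θ·R_c·A = 3.735005·8.3333·137.5000 = 4279.693 mm³

Volume = 4279.693 mm³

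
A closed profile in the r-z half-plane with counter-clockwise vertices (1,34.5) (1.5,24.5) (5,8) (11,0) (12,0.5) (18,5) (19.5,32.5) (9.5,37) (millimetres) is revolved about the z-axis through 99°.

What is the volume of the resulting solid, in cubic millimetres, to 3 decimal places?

Volume = 9435.931 mm³

Profile (r,z), 8 vertices: (1,34.5) (1.5,24.5) (5,8) (11,0) (12,0.5) (18,5) (19.5,32.5) (9.5,37)
edge 0: (1,34.5)→(1.5,24.5)  cross = 1·24.5 − 1.5·34.5 = -27.2500; (r_i+r_j)·cross = 2.5·-27.2500 = -68.1250
edge 1: (1.5,24.5)→(5,8)  cross = 1.5·8 − 5·24.5 = -110.5000; (r_i+r_j)·cross = 6.5·-110.5000 = -718.2500
edge 2: (5,8)→(11,0)  cross = 5·0 − 11·8 = -88.0000; (r_i+r_j)·cross = 16·-88.0000 = -1408.0000
edge 3: (11,0)→(12,0.5)  cross = 11·0.5 − 12·0 = 5.5000; (r_i+r_j)·cross = 23·5.5000 = 126.5000
edge 4: (12,0.5)→(18,5)  cross = 12·5 − 18·0.5 = 51.0000; (r_i+r_j)·cross = 30·51.0000 = 1530.0000
edge 5: (18,5)→(19.5,32.5)  cross = 18·32.5 − 19.5·5 = 487.5000; (r_i+r_j)·cross = 37.5·487.5000 = 18281.2500
edge 6: (19.5,32.5)→(9.5,37)  cross = 19.5·37 − 9.5·32.5 = 412.7500; (r_i+r_j)·cross = 29·412.7500 = 11969.7500
edge 7: (9.5,37)→(1,34.5)  cross = 9.5·34.5 − 1·37 = 290.7500; (r_i+r_j)·cross = 10.5·290.7500 = 3052.8750
Σcross = 1021.7500 → A = |Σcross|/2 = 510.8750 mm²
Σ(r_i+r_j)·cross = 32766.0000 → first moment M = |Σ|/6 = 5461.0000
R_c = M/A = 5461.0000/510.8750 = 10.6895 mm
θ = 99° = 1.727876 rad
V = θ·R_c·A = 1.727876·10.6895·510.8750 = 9435.931 mm³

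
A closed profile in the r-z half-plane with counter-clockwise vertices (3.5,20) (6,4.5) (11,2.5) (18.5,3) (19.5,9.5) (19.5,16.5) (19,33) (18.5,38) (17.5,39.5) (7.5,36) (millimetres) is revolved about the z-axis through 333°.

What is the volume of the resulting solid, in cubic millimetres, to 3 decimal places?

Profile (r,z), 10 vertices: (3.5,20) (6,4.5) (11,2.5) (18.5,3) (19.5,9.5) (19.5,16.5) (19,33) (18.5,38) (17.5,39.5) (7.5,36)
edge 0: (3.5,20)→(6,4.5)  cross = 3.5·4.5 − 6·20 = -104.2500; (r_i+r_j)·cross = 9.5·-104.2500 = -990.3750
edge 1: (6,4.5)→(11,2.5)  cross = 6·2.5 − 11·4.5 = -34.5000; (r_i+r_j)·cross = 17·-34.5000 = -586.5000
edge 2: (11,2.5)→(18.5,3)  cross = 11·3 − 18.5·2.5 = -13.2500; (r_i+r_j)·cross = 29.5·-13.2500 = -390.8750
edge 3: (18.5,3)→(19.5,9.5)  cross = 18.5·9.5 − 19.5·3 = 117.2500; (r_i+r_j)·cross = 38·117.2500 = 4455.5000
edge 4: (19.5,9.5)→(19.5,16.5)  cross = 19.5·16.5 − 19.5·9.5 = 136.5000; (r_i+r_j)·cross = 39·136.5000 = 5323.5000
edge 5: (19.5,16.5)→(19,33)  cross = 19.5·33 − 19·16.5 = 330.0000; (r_i+r_j)·cross = 38.5·330.0000 = 12705.0000
edge 6: (19,33)→(18.5,38)  cross = 19·38 − 18.5·33 = 111.5000; (r_i+r_j)·cross = 37.5·111.5000 = 4181.2500
edge 7: (18.5,38)→(17.5,39.5)  cross = 18.5·39.5 − 17.5·38 = 65.7500; (r_i+r_j)·cross = 36·65.7500 = 2367.0000
edge 8: (17.5,39.5)→(7.5,36)  cross = 17.5·36 − 7.5·39.5 = 333.7500; (r_i+r_j)·cross = 25·333.7500 = 8343.7500
edge 9: (7.5,36)→(3.5,20)  cross = 7.5·20 − 3.5·36 = 24.0000; (r_i+r_j)·cross = 11·24.0000 = 264.0000
Σcross = 966.7500 → A = |Σcross|/2 = 483.3750 mm²
Σ(r_i+r_j)·cross = 35672.2500 → first moment M = |Σ|/6 = 5945.3750
R_c = M/A = 5945.3750/483.3750 = 12.2997 mm
θ = 333° = 5.811946 rad
V = θ·R_c·A = 5.811946·12.2997·483.3750 = 34554.201 mm³

Volume = 34554.201 mm³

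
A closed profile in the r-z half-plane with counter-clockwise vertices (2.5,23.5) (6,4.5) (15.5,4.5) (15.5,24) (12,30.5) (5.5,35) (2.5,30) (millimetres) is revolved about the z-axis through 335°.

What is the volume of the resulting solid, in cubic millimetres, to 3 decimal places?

Profile (r,z), 7 vertices: (2.5,23.5) (6,4.5) (15.5,4.5) (15.5,24) (12,30.5) (5.5,35) (2.5,30)
edge 0: (2.5,23.5)→(6,4.5)  cross = 2.5·4.5 − 6·23.5 = -129.7500; (r_i+r_j)·cross = 8.5·-129.7500 = -1102.8750
edge 1: (6,4.5)→(15.5,4.5)  cross = 6·4.5 − 15.5·4.5 = -42.7500; (r_i+r_j)·cross = 21.5·-42.7500 = -919.1250
edge 2: (15.5,4.5)→(15.5,24)  cross = 15.5·24 − 15.5·4.5 = 302.2500; (r_i+r_j)·cross = 31·302.2500 = 9369.7500
edge 3: (15.5,24)→(12,30.5)  cross = 15.5·30.5 − 12·24 = 184.7500; (r_i+r_j)·cross = 27.5·184.7500 = 5080.6250
edge 4: (12,30.5)→(5.5,35)  cross = 12·35 − 5.5·30.5 = 252.2500; (r_i+r_j)·cross = 17.5·252.2500 = 4414.3750
edge 5: (5.5,35)→(2.5,30)  cross = 5.5·30 − 2.5·35 = 77.5000; (r_i+r_j)·cross = 8·77.5000 = 620.0000
edge 6: (2.5,30)→(2.5,23.5)  cross = 2.5·23.5 − 2.5·30 = -16.2500; (r_i+r_j)·cross = 5·-16.2500 = -81.2500
Σcross = 628.0000 → A = |Σcross|/2 = 314.0000 mm²
Σ(r_i+r_j)·cross = 17381.5000 → first moment M = |Σ|/6 = 2896.9167
R_c = M/A = 2896.9167/314.0000 = 9.2258 mm
θ = 335° = 5.846853 rad
V = θ·R_c·A = 5.846853·9.2258·314.0000 = 16937.846 mm³

Volume = 16937.846 mm³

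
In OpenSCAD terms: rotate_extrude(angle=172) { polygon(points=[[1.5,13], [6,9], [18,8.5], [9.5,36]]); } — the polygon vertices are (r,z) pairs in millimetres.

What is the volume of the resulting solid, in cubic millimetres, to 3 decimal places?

Profile (r,z), 4 vertices: (1.5,13) (6,9) (18,8.5) (9.5,36)
edge 0: (1.5,13)→(6,9)  cross = 1.5·9 − 6·13 = -64.5000; (r_i+r_j)·cross = 7.5·-64.5000 = -483.7500
edge 1: (6,9)→(18,8.5)  cross = 6·8.5 − 18·9 = -111.0000; (r_i+r_j)·cross = 24·-111.0000 = -2664.0000
edge 2: (18,8.5)→(9.5,36)  cross = 18·36 − 9.5·8.5 = 567.2500; (r_i+r_j)·cross = 27.5·567.2500 = 15599.3750
edge 3: (9.5,36)→(1.5,13)  cross = 9.5·13 − 1.5·36 = 69.5000; (r_i+r_j)·cross = 11·69.5000 = 764.5000
Σcross = 461.2500 → A = |Σcross|/2 = 230.6250 mm²
Σ(r_i+r_j)·cross = 13216.1250 → first moment M = |Σ|/6 = 2202.6875
R_c = M/A = 2202.6875/230.6250 = 9.5509 mm
θ = 172° = 3.001966 rad
V = θ·R_c·A = 3.001966·9.5509·230.6250 = 6612.394 mm³

Volume = 6612.394 mm³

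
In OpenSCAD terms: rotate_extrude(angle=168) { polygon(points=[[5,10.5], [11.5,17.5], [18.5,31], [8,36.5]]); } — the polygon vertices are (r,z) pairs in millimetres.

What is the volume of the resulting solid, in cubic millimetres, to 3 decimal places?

Volume = 5119.295 mm³

Profile (r,z), 4 vertices: (5,10.5) (11.5,17.5) (18.5,31) (8,36.5)
edge 0: (5,10.5)→(11.5,17.5)  cross = 5·17.5 − 11.5·10.5 = -33.2500; (r_i+r_j)·cross = 16.5·-33.2500 = -548.6250
edge 1: (11.5,17.5)→(18.5,31)  cross = 11.5·31 − 18.5·17.5 = 32.7500; (r_i+r_j)·cross = 30·32.7500 = 982.5000
edge 2: (18.5,31)→(8,36.5)  cross = 18.5·36.5 − 8·31 = 427.2500; (r_i+r_j)·cross = 26.5·427.2500 = 11322.1250
edge 3: (8,36.5)→(5,10.5)  cross = 8·10.5 − 5·36.5 = -98.5000; (r_i+r_j)·cross = 13·-98.5000 = -1280.5000
Σcross = 328.2500 → A = |Σcross|/2 = 164.1250 mm²
Σ(r_i+r_j)·cross = 10475.5000 → first moment M = |Σ|/6 = 1745.9167
R_c = M/A = 1745.9167/164.1250 = 10.6377 mm
θ = 168° = 2.932153 rad
V = θ·R_c·A = 2.932153·10.6377·164.1250 = 5119.295 mm³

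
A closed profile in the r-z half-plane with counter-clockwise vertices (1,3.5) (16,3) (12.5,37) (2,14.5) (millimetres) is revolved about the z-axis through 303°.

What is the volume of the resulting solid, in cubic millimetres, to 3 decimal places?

Volume = 14485.555 mm³

Profile (r,z), 4 vertices: (1,3.5) (16,3) (12.5,37) (2,14.5)
edge 0: (1,3.5)→(16,3)  cross = 1·3 − 16·3.5 = -53.0000; (r_i+r_j)·cross = 17·-53.0000 = -901.0000
edge 1: (16,3)→(12.5,37)  cross = 16·37 − 12.5·3 = 554.5000; (r_i+r_j)·cross = 28.5·554.5000 = 15803.2500
edge 2: (12.5,37)→(2,14.5)  cross = 12.5·14.5 − 2·37 = 107.2500; (r_i+r_j)·cross = 14.5·107.2500 = 1555.1250
edge 3: (2,14.5)→(1,3.5)  cross = 2·3.5 − 1·14.5 = -7.5000; (r_i+r_j)·cross = 3·-7.5000 = -22.5000
Σcross = 601.2500 → A = |Σcross|/2 = 300.6250 mm²
Σ(r_i+r_j)·cross = 16434.8750 → first moment M = |Σ|/6 = 2739.1458
R_c = M/A = 2739.1458/300.6250 = 9.1115 mm
θ = 303° = 5.288348 rad
V = θ·R_c·A = 5.288348·9.1115·300.6250 = 14485.555 mm³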